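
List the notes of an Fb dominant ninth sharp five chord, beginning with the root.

F-flat, A-flat, C, E-double-flat, G-flat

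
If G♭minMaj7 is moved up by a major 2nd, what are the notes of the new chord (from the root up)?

Transposed root: Gb → Ab (major 2nd up). So we spell Ab minor-major seventh:
- root: Ab
- minor 3rd: Cb
- perfect 5th: Eb
- major 7th: G

Ab  Cb  Eb  G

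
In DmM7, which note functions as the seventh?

C#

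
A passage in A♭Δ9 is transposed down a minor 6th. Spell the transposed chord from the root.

C  E  G  B  D

Ab down a minor 6th → C. New chord: C major ninth.
- root: C
- major 3rd: E
- perfect 5th: G
- major 7th: B
- major 9th: D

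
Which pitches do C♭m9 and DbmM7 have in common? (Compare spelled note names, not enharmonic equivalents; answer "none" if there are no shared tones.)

C♭m9: C♭ E𝄫 G♭ B𝄫 D♭
DbmM7: D♭ F♭ A♭ C
Common to both → D♭.

D♭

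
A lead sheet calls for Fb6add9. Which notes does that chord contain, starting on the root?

Fb6add9 is a six-nine built on Fb.
root → Fb
3rd (major 3rd) → Ab
5th (perfect 5th) → Cb
6th (major 6th) → Db
9th (major 9th) → Gb

Fb – Ab – Cb – Db – Gb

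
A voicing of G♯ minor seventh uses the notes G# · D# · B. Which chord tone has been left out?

The full G♯ minor seventh chord is G#, B, D#, F#.
Comparing with the voicing, the minor 7th (7th) — F# — is absent.

F#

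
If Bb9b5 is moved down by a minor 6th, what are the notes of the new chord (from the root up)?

D F# Ab C E

Transposed root: Bb → D (minor 6th down). So we spell D dominant ninth flat five:
D — root
F# — major 3rd
Ab — diminished 5th
C — minor 7th
E — major 9th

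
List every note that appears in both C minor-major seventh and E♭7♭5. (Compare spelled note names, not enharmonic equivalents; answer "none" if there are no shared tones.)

Eb  G

C minor-major seventh: C Eb G B
E♭7♭5: Eb G Bbb Db
Common to both → Eb, G.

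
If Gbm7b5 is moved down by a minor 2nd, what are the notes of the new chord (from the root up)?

F  Ab  Cb  Eb

Transposed root: Gb → F (minor 2nd down). So we spell F half-diminished seventh:
root → F
3rd (minor 3rd) → Ab
5th (diminished 5th) → Cb
7th (minor 7th) → Eb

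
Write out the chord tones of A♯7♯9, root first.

Root A♯, quality dominant seventh sharp nine:
root → A♯
3rd (major 3rd) → C𝄪
5th (perfect 5th) → E♯
7th (minor 7th) → G♯
9th (augmented 9th) → B𝄪

A♯ – C𝄪 – E♯ – G♯ – B𝄪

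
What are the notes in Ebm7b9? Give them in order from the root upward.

E♭ – G♭ – B♭ – D♭ – F♭

Root E♭, quality minor seventh flat nine:
E♭ — root
G♭ — minor 3rd
B♭ — perfect 5th
D♭ — minor 7th
F♭ — minor 9th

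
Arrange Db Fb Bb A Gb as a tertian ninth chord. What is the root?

Gb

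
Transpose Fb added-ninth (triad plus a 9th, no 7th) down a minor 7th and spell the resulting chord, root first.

Gb – Bb – Db – Ab

Transposed root: Fb → Gb (minor 7th down). So we spell Gb added-ninth:
- root: Gb
- major 3rd: Bb
- perfect 5th: Db
- major 9th: Ab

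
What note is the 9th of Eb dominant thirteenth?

F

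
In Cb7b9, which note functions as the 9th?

Cb7b9 is built on Cb; its 9th is a minor 9th above the root.
A second above C uses the letter D, and the minor 9th above Cb is Dbb.

Dbb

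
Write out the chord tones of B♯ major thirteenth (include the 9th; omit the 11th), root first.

B-sharp – D-double-sharp – F-double-sharp – A-double-sharp – C-double-sharp – G-double-sharp

B♯ major thirteenth: major thirteenth on B-sharp.
Root: B-sharp
Major 3rd (3rd): D-double-sharp
Perfect 5th (5th): F-double-sharp
Major 7th (7th): A-double-sharp
Major 9th (9th): C-double-sharp
Major 13th (13th): G-double-sharp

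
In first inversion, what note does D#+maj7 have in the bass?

D#+maj7 = D#–F##–A##–C##. First inversion → third in the bass = F##.

F##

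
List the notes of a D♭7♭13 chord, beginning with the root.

Db – F – Ab – Cb – Bbb

D♭7♭13: dominant seventh flat thirteen on Db.
Root: Db
Major 3rd (3rd): F
Perfect 5th (5th): Ab
Minor 7th (7th): Cb
Minor 13th (13th): Bbb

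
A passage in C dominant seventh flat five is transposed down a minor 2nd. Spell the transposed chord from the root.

B, D#, F, A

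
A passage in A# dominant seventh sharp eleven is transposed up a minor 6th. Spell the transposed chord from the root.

F-sharp – A-sharp – C-sharp – E – B-sharp

A-sharp up a minor 6th → F-sharp. New chord: F-sharp dominant seventh sharp eleven.
- root: F-sharp
- major 3rd: A-sharp
- perfect 5th: C-sharp
- minor 7th: E
- augmented 11th: B-sharp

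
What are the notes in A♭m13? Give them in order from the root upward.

A♭ C♭ E♭ G♭ B♭ D♭ F

A♭m13: minor thirteenth on A♭.
A♭ — root
C♭ — minor 3rd
E♭ — perfect 5th
G♭ — minor 7th
B♭ — major 9th
D♭ — perfect 11th
F — major 13th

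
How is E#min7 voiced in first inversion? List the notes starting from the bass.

G# – B# – D# – E#

In root position, E#min7 is E#–G#–B#–D#.
First inversion puts the third (G#) in the bass.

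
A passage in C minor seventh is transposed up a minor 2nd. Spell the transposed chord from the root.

D♭ F♭ A♭ C♭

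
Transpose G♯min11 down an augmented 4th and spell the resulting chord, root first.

D, F, A, C, E, G

Transposed root: G# → D (augmented 4th down). So we spell D minor eleventh:
Root: D
Minor 3rd (3rd): F
Perfect 5th (5th): A
Minor 7th (7th): C
Major 9th (9th): E
Perfect 11th (11th): G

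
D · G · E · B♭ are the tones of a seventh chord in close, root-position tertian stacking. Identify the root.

Stacking in thirds gives E – G – B♭ – D, so E is the root — E half-diminished seventh.

E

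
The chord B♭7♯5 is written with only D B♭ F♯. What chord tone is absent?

B♭7♯5 = B♭, D, F♯, A♭. The voicing lacks the 7th (minor 7th), A♭.

A♭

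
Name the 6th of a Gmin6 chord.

Gmin6 is built on G; its 6th is a major 6th above the root.
A sixth above G uses the letter E, and the major 6th above G is E.

E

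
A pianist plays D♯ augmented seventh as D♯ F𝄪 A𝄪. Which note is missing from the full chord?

D♯ augmented seventh = D♯, F𝄪, A𝄪, C♯. The voicing lacks the 7th (minor 7th), C♯.

C♯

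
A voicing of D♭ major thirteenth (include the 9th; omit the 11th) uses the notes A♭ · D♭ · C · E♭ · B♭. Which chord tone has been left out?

D♭ major thirteenth = D♭, F, A♭, C, E♭, B♭. The voicing lacks the 3rd (major 3rd), F.

F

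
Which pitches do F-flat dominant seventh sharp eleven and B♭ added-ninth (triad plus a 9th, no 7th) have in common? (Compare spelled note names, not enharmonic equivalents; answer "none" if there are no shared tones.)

F-flat dominant seventh sharp eleven = F-flat, A-flat, C-flat, E-double-flat, B-flat.
B♭ added-ninth = B-flat, D, F, C.
Shared: B-flat.

B-flat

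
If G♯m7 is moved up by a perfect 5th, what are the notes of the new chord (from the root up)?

Transposed root: G# → D# (perfect 5th up). So we spell D# minor seventh:
root → D#
3rd (minor 3rd) → F#
5th (perfect 5th) → A#
7th (minor 7th) → C#

D# – F# – A# – C#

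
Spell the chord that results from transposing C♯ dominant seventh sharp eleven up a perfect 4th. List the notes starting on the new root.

F#, A#, C#, E, B#

C# up a perfect 4th → F#. New chord: F# dominant seventh sharp eleven.
- root: F#
- major 3rd: A#
- perfect 5th: C#
- minor 7th: E
- augmented 11th: B#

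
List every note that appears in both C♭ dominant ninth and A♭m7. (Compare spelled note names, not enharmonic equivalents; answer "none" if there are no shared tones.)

C♭ dominant ninth: Cb Eb Gb Bbb Db
A♭m7: Ab Cb Eb Gb
Common to both → Cb, Eb, Gb.

Cb – Eb – Gb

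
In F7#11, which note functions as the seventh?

Eb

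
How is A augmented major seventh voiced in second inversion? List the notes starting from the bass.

In root position, A augmented major seventh is A–C-sharp–E-sharp–G-sharp.
Second inversion puts the fifth (E-sharp) in the bass.

E-sharp – G-sharp – A – C-sharp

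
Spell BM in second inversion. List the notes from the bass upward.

F♯  B  D♯

BM = B–D♯–F♯; second inversion → fifth (F♯) lowest.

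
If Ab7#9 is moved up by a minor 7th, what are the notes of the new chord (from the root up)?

G♭, B♭, D♭, F♭, A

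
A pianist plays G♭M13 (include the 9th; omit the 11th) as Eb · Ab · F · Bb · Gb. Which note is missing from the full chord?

Db

The full G♭M13 chord is Gb, Bb, Db, F, Ab, Eb.
Comparing with the voicing, the perfect 5th (5th) — Db — is absent.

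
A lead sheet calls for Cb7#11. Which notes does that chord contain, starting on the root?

Cb  Eb  Gb  Bbb  F

Cb7#11: dominant seventh sharp eleven on Cb.
root → Cb
3rd (major 3rd) → Eb
5th (perfect 5th) → Gb
7th (minor 7th) → Bbb
11th (augmented 11th) → F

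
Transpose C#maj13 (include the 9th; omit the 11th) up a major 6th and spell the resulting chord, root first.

A major 6th up from C# is A#, so the new chord is A# major thirteenth.
Root: A#
Major 3rd (3rd): C##
Perfect 5th (5th): E#
Major 7th (7th): G##
Major 9th (9th): B#
Major 13th (13th): F##

A# – C## – E# – G## – B# – F##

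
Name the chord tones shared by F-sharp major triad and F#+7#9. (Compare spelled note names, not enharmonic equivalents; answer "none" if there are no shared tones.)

F-sharp major triad = F#, A#, C#.
F#+7#9 = F#, A#, C##, E, G##.
Shared: F#, A#.

F#  A#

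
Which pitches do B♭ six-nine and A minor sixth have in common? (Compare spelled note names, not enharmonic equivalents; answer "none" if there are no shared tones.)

B♭ six-nine = B-flat, D, F, G, C.
A minor sixth = A, C, E, F-sharp.
Shared: C.

C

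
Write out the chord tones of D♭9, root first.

Root D♭, quality dominant ninth:
root → D♭
3rd (major 3rd) → F
5th (perfect 5th) → A♭
7th (minor 7th) → C♭
9th (major 9th) → E♭

D♭, F, A♭, C♭, E♭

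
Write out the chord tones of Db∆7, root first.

Db∆7: major seventh on Db.
Db — root
F — major 3rd
Ab — perfect 5th
C — major 7th

Db F Ab C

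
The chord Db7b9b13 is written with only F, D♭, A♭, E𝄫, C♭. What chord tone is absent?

Db7b9b13 = D♭, F, A♭, C♭, E𝄫, B𝄫. The voicing lacks the 13th (minor 13th), B𝄫.

B𝄫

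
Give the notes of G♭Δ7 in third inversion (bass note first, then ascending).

In root position, G♭Δ7 is G♭–B♭–D♭–F.
Third inversion puts the seventh (F) in the bass.

F  G♭  B♭  D♭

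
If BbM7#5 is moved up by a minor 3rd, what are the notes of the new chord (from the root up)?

Transposed root: Bb → Db (minor 3rd up). So we spell Db augmented major seventh:
root → Db
3rd (major 3rd) → F
5th (augmented 5th) → A
7th (major 7th) → C

Db  F  A  C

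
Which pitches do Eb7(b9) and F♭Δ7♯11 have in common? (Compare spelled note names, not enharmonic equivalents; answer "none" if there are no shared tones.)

E♭ – B♭ – F♭

Eb7(b9): E♭ G B♭ D♭ F♭
F♭Δ7♯11: F♭ A♭ C♭ E♭ B♭
Common to both → E♭, B♭, F♭.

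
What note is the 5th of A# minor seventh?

Root of A# minor seventh = A#. The 5th is a perfect 5th: A# up a perfect 5th → E#.

E#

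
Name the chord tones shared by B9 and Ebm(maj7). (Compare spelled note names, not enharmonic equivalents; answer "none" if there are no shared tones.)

none

B9 = B, D#, F#, A, C#.
Ebm(maj7) = Eb, Gb, Bb, D.
Shared: none.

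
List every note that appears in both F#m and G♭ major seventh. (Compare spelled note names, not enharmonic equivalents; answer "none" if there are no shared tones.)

F#m = F♯, A, C♯.
G♭ major seventh = G♭, B♭, D♭, F.
Shared: none.

none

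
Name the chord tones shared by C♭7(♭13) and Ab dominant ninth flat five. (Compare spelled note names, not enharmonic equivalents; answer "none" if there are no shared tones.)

C♭7(♭13) = Cb, Eb, Gb, Bbb, Abb.
Ab dominant ninth flat five = Ab, C, Ebb, Gb, Bb.
Shared: Gb.

Gb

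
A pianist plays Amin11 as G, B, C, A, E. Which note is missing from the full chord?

Amin11 = A, C, E, G, B, D. The voicing lacks the 11th (perfect 11th), D.

D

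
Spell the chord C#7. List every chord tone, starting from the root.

C#  E#  G#  B

C#7: dominant seventh on C#.
Root: C#
Major 3rd (3rd): E#
Perfect 5th (5th): G#
Minor 7th (7th): B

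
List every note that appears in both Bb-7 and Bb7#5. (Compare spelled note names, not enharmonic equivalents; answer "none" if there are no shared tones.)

Bb-7: Bb Db F Ab
Bb7#5: Bb D F# Ab
Common to both → Bb, Ab.

Bb  Ab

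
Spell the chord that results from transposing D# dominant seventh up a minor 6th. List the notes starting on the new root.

B – D♯ – F♯ – A

A minor 6th up from D♯ is B, so the new chord is B dominant seventh.
Root: B
Major 3rd (3rd): D♯
Perfect 5th (5th): F♯
Minor 7th (7th): A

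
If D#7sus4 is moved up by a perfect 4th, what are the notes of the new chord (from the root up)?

G#  C#  D#  F#

D# up a perfect 4th → G#. New chord: G# dominant seventh suspended fourth.
root → G#
4th (perfect 4th) → C#
5th (perfect 5th) → D#
7th (minor 7th) → F#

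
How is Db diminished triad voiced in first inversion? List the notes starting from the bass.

F-flat, A-double-flat, D-flat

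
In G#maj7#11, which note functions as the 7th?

F##

G#maj7#11 is built on G#; its 7th is a major 7th above the root.
A seventh above G uses the letter F, and the major 7th above G# is F##.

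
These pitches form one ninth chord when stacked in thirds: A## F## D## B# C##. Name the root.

B#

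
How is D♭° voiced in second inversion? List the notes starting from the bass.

D♭° = Db–Fb–Abb; second inversion → fifth (Abb) lowest.

Abb, Db, Fb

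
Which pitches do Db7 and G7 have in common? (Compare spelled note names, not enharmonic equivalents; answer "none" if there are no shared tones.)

Db7: Db F Ab Cb
G7: G B D F
Common to both → F.

F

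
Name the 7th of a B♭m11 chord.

Ab

Root of B♭m11 = Bb. The 7th is a minor 7th: Bb up a minor 7th → Ab.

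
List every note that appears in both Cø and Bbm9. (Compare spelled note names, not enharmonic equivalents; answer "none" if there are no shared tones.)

C – Bb

Cø: C Eb Gb Bb
Bbm9: Bb Db F Ab C
Common to both → C, Bb.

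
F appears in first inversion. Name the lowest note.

F in root position is F–A–C.
First inversion places the third in the bass, which is A.

A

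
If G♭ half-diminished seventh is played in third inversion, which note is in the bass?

Fb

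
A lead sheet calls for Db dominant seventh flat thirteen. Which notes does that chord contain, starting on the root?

Db dominant seventh flat thirteen: dominant seventh flat thirteen on Db.
- root: Db
- major 3rd: F
- perfect 5th: Ab
- minor 7th: Cb
- minor 13th: Bbb

Db F Ab Cb Bbb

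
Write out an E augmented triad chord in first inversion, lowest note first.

G-sharp, B-sharp, E

E augmented triad = E–G-sharp–B-sharp; first inversion → third (G-sharp) lowest.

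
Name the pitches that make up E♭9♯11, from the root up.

Eb, G, Bb, Db, F, A

E♭9♯11: dominant ninth sharp eleven on Eb.
Eb — root
G — major 3rd
Bb — perfect 5th
Db — minor 7th
F — major 9th
A — augmented 11th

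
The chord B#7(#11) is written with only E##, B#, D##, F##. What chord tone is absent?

B#7(#11) = B#, D##, F##, A#, E##. The voicing lacks the 7th (minor 7th), A#.

A#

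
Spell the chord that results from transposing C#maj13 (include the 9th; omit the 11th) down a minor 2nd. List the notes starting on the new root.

Transposed root: C♯ → B♯ (minor 2nd down). So we spell B♯ major thirteenth:
- root: B♯
- major 3rd: D𝄪
- perfect 5th: F𝄪
- major 7th: A𝄪
- major 9th: C𝄪
- major 13th: G𝄪

B♯  D𝄪  F𝄪  A𝄪  C𝄪  G𝄪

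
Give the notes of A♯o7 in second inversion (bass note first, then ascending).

E, G, A♯, C♯

A♯o7 = A♯–C♯–E–G; second inversion → fifth (E) lowest.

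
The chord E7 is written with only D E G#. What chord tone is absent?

B

E7 = E, G#, B, D. The voicing lacks the 5th (perfect 5th), B.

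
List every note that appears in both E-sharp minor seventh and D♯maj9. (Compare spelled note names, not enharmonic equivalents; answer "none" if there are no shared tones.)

E#, D#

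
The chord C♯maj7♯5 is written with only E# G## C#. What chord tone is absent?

C♯maj7♯5 = C#, E#, G##, B#. The voicing lacks the 7th (major 7th), B#.

B#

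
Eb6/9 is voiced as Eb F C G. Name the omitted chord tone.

The full Eb6/9 chord is Eb, G, Bb, C, F.
Comparing with the voicing, the perfect 5th (5th) — Bb — is absent.

Bb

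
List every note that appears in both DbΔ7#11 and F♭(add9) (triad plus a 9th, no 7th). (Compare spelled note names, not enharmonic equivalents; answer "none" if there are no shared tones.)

DbΔ7#11: Db F Ab C G
F♭(add9): Fb Ab Cb Gb
Common to both → Ab.

Ab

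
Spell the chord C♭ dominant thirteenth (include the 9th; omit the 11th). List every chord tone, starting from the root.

C-flat, E-flat, G-flat, B-double-flat, D-flat, A-flat

C♭ dominant thirteenth is a dominant thirteenth built on C-flat.
C-flat — root
E-flat — major 3rd
G-flat — perfect 5th
B-double-flat — minor 7th
D-flat — major 9th
A-flat — major 13th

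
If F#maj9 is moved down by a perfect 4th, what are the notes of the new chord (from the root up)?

A perfect 4th down from F♯ is C♯, so the new chord is C♯ major ninth.
root → C♯
3rd (major 3rd) → E♯
5th (perfect 5th) → G♯
7th (major 7th) → B♯
9th (major 9th) → D♯

C♯, E♯, G♯, B♯, D♯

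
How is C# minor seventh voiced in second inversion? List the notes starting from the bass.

C# minor seventh = C#–E–G#–B; second inversion → fifth (G#) lowest.

G#  B  C#  E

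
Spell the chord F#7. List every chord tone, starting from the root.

F#, A#, C#, E

Root F#, quality dominant seventh:
Root: F#
Major 3rd (3rd): A#
Perfect 5th (5th): C#
Minor 7th (7th): E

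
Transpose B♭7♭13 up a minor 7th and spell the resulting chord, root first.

Transposed root: B♭ → A♭ (minor 7th up). So we spell A♭ dominant seventh flat thirteen:
- root: A♭
- major 3rd: C
- perfect 5th: E♭
- minor 7th: G♭
- minor 13th: F♭

A♭, C, E♭, G♭, F♭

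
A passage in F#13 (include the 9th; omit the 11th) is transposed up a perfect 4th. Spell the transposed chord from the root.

B  D#  F#  A  C#  G#

A perfect 4th up from F# is B, so the new chord is B dominant thirteenth.
Root: B
Major 3rd (3rd): D#
Perfect 5th (5th): F#
Minor 7th (7th): A
Major 9th (9th): C#
Major 13th (13th): G#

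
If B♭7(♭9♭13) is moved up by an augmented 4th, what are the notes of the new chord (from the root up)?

E G# B D F C

An augmented 4th up from Bb is E, so the new chord is E dominant seventh flat nine flat thirteen.
- root: E
- major 3rd: G#
- perfect 5th: B
- minor 7th: D
- minor 9th: F
- minor 13th: C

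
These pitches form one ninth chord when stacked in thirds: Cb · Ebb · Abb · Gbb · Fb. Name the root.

Stacking in thirds gives Fb – Abb – Cb – Ebb – Gbb, so Fb is the root — Fb minor seventh flat nine.

Fb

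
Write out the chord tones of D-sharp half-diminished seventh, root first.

D-sharp half-diminished seventh is a half-diminished seventh built on D#.
D# — root
F# — minor 3rd
A — diminished 5th
C# — minor 7th

D# F# A C#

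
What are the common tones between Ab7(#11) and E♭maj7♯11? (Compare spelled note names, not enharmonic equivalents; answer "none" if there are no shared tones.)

Eb, D

Ab7(#11) = Ab, C, Eb, Gb, D.
E♭maj7♯11 = Eb, G, Bb, D, A.
Shared: Eb, D.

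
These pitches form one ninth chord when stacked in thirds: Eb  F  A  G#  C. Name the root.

Stacking in thirds gives F – A – C – Eb – G#, so F is the root — F dominant seventh sharp nine.

F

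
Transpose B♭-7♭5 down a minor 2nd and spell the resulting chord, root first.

A, C, Eb, G

A minor 2nd down from Bb is A, so the new chord is A half-diminished seventh.
root → A
3rd (minor 3rd) → C
5th (diminished 5th) → Eb
7th (minor 7th) → G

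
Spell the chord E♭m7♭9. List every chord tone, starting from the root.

Eb, Gb, Bb, Db, Fb

E♭m7♭9 is a minor seventh flat nine built on Eb.
Root: Eb
Minor 3rd (3rd): Gb
Perfect 5th (5th): Bb
Minor 7th (7th): Db
Minor 9th (9th): Fb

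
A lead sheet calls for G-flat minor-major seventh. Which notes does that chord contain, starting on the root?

G-flat minor-major seventh: minor-major seventh on Gb.
- root: Gb
- minor 3rd: Bbb
- perfect 5th: Db
- major 7th: F

Gb  Bbb  Db  F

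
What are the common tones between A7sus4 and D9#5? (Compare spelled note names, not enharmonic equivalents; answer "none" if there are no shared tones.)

A7sus4 = A, D, E, G.
D9#5 = D, F#, A#, C, E.
Shared: D, E.

D, E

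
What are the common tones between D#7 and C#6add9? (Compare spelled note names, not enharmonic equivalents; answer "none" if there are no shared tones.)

D#, A#, C#

D#7: D# F## A# C#
C#6add9: C# E# G# A# D#
Common to both → D#, A#, C#.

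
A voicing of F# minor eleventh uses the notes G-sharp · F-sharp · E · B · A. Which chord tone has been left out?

The full F# minor eleventh chord is F-sharp, A, C-sharp, E, G-sharp, B.
Comparing with the voicing, the perfect 5th (5th) — C-sharp — is absent.

C-sharp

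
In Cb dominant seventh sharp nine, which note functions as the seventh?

Root of Cb dominant seventh sharp nine = C-flat. The 7th is a minor 7th: C-flat up a minor 7th → B-double-flat.

B-double-flat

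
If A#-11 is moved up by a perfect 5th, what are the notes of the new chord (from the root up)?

A# up a perfect 5th → E#. New chord: E# minor eleventh.
root → E#
3rd (minor 3rd) → G#
5th (perfect 5th) → B#
7th (minor 7th) → D#
9th (major 9th) → F##
11th (perfect 11th) → A#

E# – G# – B# – D# – F## – A#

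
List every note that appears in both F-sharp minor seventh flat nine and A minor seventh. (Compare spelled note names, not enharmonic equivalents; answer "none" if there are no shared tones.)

F-sharp minor seventh flat nine: F-sharp A C-sharp E G
A minor seventh: A C E G
Common to both → A, E, G.

A, E, G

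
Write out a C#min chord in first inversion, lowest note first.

C#min = C♯–E–G♯; first inversion → third (E) lowest.

E G♯ C♯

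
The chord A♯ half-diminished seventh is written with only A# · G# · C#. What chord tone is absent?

The full A♯ half-diminished seventh chord is A#, C#, E, G#.
Comparing with the voicing, the diminished 5th (5th) — E — is absent.

E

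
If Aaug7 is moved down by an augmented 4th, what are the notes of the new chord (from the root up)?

Eb, G, B, Db

An augmented 4th down from A is Eb, so the new chord is Eb augmented seventh.
Eb — root
G — major 3rd
B — augmented 5th
Db — minor 7th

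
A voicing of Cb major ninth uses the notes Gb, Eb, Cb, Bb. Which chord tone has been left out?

The full Cb major ninth chord is Cb, Eb, Gb, Bb, Db.
Comparing with the voicing, the major 9th (9th) — Db — is absent.

Db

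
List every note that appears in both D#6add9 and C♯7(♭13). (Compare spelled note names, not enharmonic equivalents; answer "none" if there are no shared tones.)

D#6add9: D# F## A# B# E#
C♯7(♭13): C# E# G# B A
Common to both → E#.

E#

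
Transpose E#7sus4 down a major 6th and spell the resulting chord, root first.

G# – C# – D# – F#

A major 6th down from E# is G#, so the new chord is G# dominant seventh suspended fourth.
Root: G#
Perfect 4th (4th): C#
Perfect 5th (5th): D#
Minor 7th (7th): F#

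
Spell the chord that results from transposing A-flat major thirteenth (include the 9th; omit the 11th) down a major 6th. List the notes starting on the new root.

C-flat, E-flat, G-flat, B-flat, D-flat, A-flat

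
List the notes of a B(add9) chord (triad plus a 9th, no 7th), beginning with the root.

B(add9) is an added-ninth built on B.
- root: B
- major 3rd: D#
- perfect 5th: F#
- major 9th: C#

B, D#, F#, C#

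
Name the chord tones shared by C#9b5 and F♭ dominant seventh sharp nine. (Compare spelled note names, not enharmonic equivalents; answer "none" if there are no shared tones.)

C#9b5: C# E# G B D#
F♭ dominant seventh sharp nine: Fb Ab Cb Ebb G
Common to both → G.

G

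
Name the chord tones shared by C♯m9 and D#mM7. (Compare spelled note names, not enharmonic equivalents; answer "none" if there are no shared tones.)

D#

C♯m9 = C#, E, G#, B, D#.
D#mM7 = D#, F#, A#, C##.
Shared: D#.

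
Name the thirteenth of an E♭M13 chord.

E♭M13 is built on Eb; its 13th is a major 13th above the root.
A sixth above E uses the letter C, and the major 13th above Eb is C.

C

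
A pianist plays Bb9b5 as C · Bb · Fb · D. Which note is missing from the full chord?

Ab

Bb9b5 = Bb, D, Fb, Ab, C. The voicing lacks the 7th (minor 7th), Ab.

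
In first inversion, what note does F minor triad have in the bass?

A-flat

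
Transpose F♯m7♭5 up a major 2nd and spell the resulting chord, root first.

G#, B, D, F#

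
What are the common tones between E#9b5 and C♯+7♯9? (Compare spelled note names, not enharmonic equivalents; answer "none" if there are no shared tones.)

E#, G##, B

E#9b5: E# G## B D# F##
C♯+7♯9: C# E# G## B D##
Common to both → E#, G##, B.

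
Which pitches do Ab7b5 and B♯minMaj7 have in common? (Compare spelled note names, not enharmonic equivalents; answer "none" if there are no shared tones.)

none

Ab7b5: A♭ C E𝄫 G♭
B♯minMaj7: B♯ D♯ F𝄪 A𝄪
Common to both → none.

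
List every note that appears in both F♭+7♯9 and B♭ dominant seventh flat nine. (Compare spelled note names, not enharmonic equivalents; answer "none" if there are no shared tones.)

Ab

F♭+7♯9: Fb Ab C Ebb G
B♭ dominant seventh flat nine: Bb D F Ab Cb
Common to both → Ab.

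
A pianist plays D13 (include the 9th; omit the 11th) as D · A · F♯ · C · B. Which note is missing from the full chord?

E

D13 = D, F♯, A, C, E, B. The voicing lacks the 9th (major 9th), E.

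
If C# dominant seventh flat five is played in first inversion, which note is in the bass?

C# dominant seventh flat five = C#–E#–G–B. First inversion → third in the bass = E#.

E#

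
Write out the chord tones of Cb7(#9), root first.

Cb7(#9) is a dominant seventh sharp nine built on Cb.
Root: Cb
Major 3rd (3rd): Eb
Perfect 5th (5th): Gb
Minor 7th (7th): Bbb
Augmented 9th (9th): D

Cb, Eb, Gb, Bbb, D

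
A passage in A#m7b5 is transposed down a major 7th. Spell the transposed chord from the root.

B – D – F – A

Transposed root: A# → B (major 7th down). So we spell B half-diminished seventh:
B — root
D — minor 3rd
F — diminished 5th
A — minor 7th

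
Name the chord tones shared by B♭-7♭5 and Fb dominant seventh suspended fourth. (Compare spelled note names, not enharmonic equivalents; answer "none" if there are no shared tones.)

Fb

B♭-7♭5: Bb Db Fb Ab
Fb dominant seventh suspended fourth: Fb Bbb Cb Ebb
Common to both → Fb.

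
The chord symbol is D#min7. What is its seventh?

Root of D#min7 = D#. The 7th is a minor 7th: D# up a minor 7th → C#.

C#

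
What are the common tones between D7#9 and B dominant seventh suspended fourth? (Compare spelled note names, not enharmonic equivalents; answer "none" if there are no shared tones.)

D7#9 = D, F#, A, C, E#.
B dominant seventh suspended fourth = B, E, F#, A.
Shared: F#, A.

F# A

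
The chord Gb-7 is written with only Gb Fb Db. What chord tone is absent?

The full Gb-7 chord is Gb, Bbb, Db, Fb.
Comparing with the voicing, the minor 3rd (3rd) — Bbb — is absent.

Bbb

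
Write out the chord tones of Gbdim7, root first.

Gbdim7 is a diminished seventh built on Gb.
Root: Gb
Minor 3rd (3rd): Bbb
Diminished 5th (5th): Dbb
Diminished 7th (7th): Fbb

Gb, Bbb, Dbb, Fbb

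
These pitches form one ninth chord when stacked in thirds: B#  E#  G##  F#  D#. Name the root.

E#

Stacking in thirds gives E# – G## – B# – D# – F#, so E# is the root — E# dominant seventh flat nine.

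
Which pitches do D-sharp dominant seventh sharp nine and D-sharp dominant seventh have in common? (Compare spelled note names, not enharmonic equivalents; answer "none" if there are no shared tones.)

D-sharp dominant seventh sharp nine = D-sharp, F-double-sharp, A-sharp, C-sharp, E-double-sharp.
D-sharp dominant seventh = D-sharp, F-double-sharp, A-sharp, C-sharp.
Shared: D-sharp, F-double-sharp, A-sharp, C-sharp.

D-sharp, F-double-sharp, A-sharp, C-sharp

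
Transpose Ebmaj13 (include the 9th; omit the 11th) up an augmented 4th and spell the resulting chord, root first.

A C♯ E G♯ B F♯

E♭ up an augmented 4th → A. New chord: A major thirteenth.
- root: A
- major 3rd: C♯
- perfect 5th: E
- major 7th: G♯
- major 9th: B
- major 13th: F♯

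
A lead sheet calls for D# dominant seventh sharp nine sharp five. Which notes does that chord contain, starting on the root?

D-sharp, F-double-sharp, A-double-sharp, C-sharp, E-double-sharp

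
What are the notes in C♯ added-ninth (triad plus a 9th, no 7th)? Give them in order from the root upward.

C-sharp, E-sharp, G-sharp, D-sharp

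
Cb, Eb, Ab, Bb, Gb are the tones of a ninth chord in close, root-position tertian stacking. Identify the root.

Ab

Stacking in thirds gives Ab – Cb – Eb – Gb – Bb, so Ab is the root — Ab minor ninth.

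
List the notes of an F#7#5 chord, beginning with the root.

Root F#, quality augmented seventh:
F# — root
A# — major 3rd
C## — augmented 5th
E — minor 7th

F#, A#, C##, E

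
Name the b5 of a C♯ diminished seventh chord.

G

Root of C♯ diminished seventh = C#. The 5th is a diminished 5th: C# up a diminished 5th → G.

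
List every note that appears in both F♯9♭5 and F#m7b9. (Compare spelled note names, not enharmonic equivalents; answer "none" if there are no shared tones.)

F#, E

F♯9♭5 = F#, A#, C, E, G#.
F#m7b9 = F#, A, C#, E, G.
Shared: F#, E.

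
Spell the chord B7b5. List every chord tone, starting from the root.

B  D#  F  A

B7b5: dominant seventh flat five on B.
- root: B
- major 3rd: D#
- diminished 5th: F
- minor 7th: A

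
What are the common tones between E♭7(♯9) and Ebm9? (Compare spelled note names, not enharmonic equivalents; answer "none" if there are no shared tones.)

Eb – Bb – Db

E♭7(♯9) = Eb, G, Bb, Db, F#.
Ebm9 = Eb, Gb, Bb, Db, F.
Shared: Eb, Bb, Db.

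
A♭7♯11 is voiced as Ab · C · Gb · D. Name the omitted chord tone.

Eb

A♭7♯11 = Ab, C, Eb, Gb, D. The voicing lacks the 5th (perfect 5th), Eb.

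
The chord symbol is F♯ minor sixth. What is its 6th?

D-sharp

F♯ minor sixth is built on F-sharp; its 6th is a major 6th above the root.
A sixth above F uses the letter D, and the major 6th above F-sharp is D-sharp.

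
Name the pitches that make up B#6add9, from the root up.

B#6add9: six-nine on B#.
B# — root
D## — major 3rd
F## — perfect 5th
G## — major 6th
C## — major 9th

B#  D##  F##  G##  C##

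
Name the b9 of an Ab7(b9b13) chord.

Bbb

Ab7(b9b13) is built on Ab; its 9th is a minor 9th above the root.
A second above A uses the letter B, and the minor 9th above Ab is Bbb.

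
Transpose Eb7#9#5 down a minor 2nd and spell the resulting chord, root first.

D  F#  A#  C  E#

A minor 2nd down from Eb is D, so the new chord is D dominant seventh sharp nine sharp five.
D — root
F# — major 3rd
A# — augmented 5th
C — minor 7th
E# — augmented 9th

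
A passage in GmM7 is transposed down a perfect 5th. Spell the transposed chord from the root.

A perfect 5th down from G is C, so the new chord is C minor-major seventh.
root → C
3rd (minor 3rd) → Eb
5th (perfect 5th) → G
7th (major 7th) → B

C – Eb – G – B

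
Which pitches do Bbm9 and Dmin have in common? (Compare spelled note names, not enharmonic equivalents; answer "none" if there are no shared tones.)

F

Bbm9 = B♭, D♭, F, A♭, C.
Dmin = D, F, A.
Shared: F.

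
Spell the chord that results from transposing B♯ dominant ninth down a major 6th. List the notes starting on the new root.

D♯  F𝄪  A♯  C♯  E♯

Transposed root: B♯ → D♯ (major 6th down). So we spell D♯ dominant ninth:
- root: D♯
- major 3rd: F𝄪
- perfect 5th: A♯
- minor 7th: C♯
- major 9th: E♯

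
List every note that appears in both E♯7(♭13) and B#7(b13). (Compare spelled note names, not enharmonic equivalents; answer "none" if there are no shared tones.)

B#

E♯7(♭13): E# G## B# D# C#
B#7(b13): B# D## F## A# G#
Common to both → B#.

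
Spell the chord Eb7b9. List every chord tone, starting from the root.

Eb – G – Bb – Db – Fb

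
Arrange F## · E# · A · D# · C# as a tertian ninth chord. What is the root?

Arranged so that each adjacent pair is a third by letter name: D# – F## – A – C# – E#.
The bottom of that stack, D#, is the root (this is D# dominant ninth flat five).

D#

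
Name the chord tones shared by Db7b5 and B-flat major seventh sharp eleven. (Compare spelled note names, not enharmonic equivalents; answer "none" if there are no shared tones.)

Db7b5: Db F Abb Cb
B-flat major seventh sharp eleven: Bb D F A E
Common to both → F.

F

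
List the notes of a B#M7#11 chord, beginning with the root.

B# D## F## A## E##

B#M7#11 is a major seventh sharp eleven built on B#.
B# — root
D## — major 3rd
F## — perfect 5th
A## — major 7th
E## — augmented 11th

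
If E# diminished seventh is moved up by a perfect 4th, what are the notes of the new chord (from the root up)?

A-sharp, C-sharp, E, G

E-sharp up a perfect 4th → A-sharp. New chord: A-sharp diminished seventh.
root → A-sharp
3rd (minor 3rd) → C-sharp
5th (diminished 5th) → E
7th (diminished 7th) → G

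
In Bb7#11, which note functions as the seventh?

Ab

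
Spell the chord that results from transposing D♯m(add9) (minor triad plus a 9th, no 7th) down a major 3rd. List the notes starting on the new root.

A major 3rd down from D♯ is B, so the new chord is B minor added-ninth.
- root: B
- minor 3rd: D
- perfect 5th: F♯
- major 9th: C♯

B D F♯ C♯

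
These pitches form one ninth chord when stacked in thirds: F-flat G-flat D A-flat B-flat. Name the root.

G-flat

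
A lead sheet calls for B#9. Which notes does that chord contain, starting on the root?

B# – D## – F## – A# – C##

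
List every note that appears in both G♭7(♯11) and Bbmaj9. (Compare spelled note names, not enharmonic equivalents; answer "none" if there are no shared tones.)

B♭, C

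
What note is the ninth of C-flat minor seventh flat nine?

D-double-flat

Root of C-flat minor seventh flat nine = C-flat. The 9th is a minor 9th: C-flat up a minor 9th → D-double-flat.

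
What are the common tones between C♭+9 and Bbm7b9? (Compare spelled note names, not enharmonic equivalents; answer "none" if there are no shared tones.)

Cb Db

C♭+9 = Cb, Eb, G, Bbb, Db.
Bbm7b9 = Bb, Db, F, Ab, Cb.
Shared: Cb, Db.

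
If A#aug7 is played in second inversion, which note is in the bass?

E𝄪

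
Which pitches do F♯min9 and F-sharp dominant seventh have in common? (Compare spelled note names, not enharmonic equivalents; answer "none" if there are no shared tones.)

F♯min9 = F#, A, C#, E, G#.
F-sharp dominant seventh = F#, A#, C#, E.
Shared: F#, C#, E.

F# – C# – E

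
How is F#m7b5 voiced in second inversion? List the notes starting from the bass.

C  E  F#  A

F#m7b5 = F#–A–C–E; second inversion → fifth (C) lowest.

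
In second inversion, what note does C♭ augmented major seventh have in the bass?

G

C♭ augmented major seventh in root position is C-flat–E-flat–G–B-flat.
Second inversion places the fifth in the bass, which is G.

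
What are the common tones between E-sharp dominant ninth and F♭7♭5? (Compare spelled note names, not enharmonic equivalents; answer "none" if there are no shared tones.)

none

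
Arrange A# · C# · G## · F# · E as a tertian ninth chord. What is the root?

F#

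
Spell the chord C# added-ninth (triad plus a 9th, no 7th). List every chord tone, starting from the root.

C#  E#  G#  D#

C# added-ninth: added-ninth on C#.
- root: C#
- major 3rd: E#
- perfect 5th: G#
- major 9th: D#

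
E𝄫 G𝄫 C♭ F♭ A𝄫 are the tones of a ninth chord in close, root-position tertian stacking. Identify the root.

F♭

Arranged so that each adjacent pair is a third by letter name: F♭ – A𝄫 – C♭ – E𝄫 – G𝄫.
The bottom of that stack, F♭, is the root (this is F♭ minor seventh flat nine).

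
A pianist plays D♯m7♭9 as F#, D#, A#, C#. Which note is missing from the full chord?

E

The full D♯m7♭9 chord is D#, F#, A#, C#, E.
Comparing with the voicing, the minor 9th (9th) — E — is absent.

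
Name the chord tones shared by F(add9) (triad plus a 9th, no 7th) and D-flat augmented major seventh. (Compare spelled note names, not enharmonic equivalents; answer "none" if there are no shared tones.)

F(add9) = F, A, C, G.
D-flat augmented major seventh = D♭, F, A, C.
Shared: F, A, C.

F, A, C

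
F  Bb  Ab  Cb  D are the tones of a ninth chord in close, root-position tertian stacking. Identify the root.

Bb

Arranged so that each adjacent pair is a third by letter name: Bb – D – F – Ab – Cb.
The bottom of that stack, Bb, is the root (this is Bb dominant seventh flat nine).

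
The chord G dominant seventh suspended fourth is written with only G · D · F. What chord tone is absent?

C

G dominant seventh suspended fourth = G, C, D, F. The voicing lacks the 4th (perfect 4th), C.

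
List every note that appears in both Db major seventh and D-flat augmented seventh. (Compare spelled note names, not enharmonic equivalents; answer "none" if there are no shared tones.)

Db major seventh = D-flat, F, A-flat, C.
D-flat augmented seventh = D-flat, F, A, C-flat.
Shared: D-flat, F.

D-flat, F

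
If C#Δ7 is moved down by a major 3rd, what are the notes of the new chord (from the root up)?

C# down a major 3rd → A. New chord: A major seventh.
- root: A
- major 3rd: C#
- perfect 5th: E
- major 7th: G#

A  C#  E  G#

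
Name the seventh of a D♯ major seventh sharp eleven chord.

Root of D♯ major seventh sharp eleven = D♯. The 7th is a major 7th: D♯ up a major 7th → C𝄪.

C𝄪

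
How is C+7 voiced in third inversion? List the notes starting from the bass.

C+7 = C–E–G#–Bb; third inversion → seventh (Bb) lowest.

Bb  C  E  G#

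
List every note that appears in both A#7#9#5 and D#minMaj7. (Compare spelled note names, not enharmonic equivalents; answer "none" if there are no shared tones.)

A#, C##

A#7#9#5 = A#, C##, E##, G#, B##.
D#minMaj7 = D#, F#, A#, C##.
Shared: A#, C##.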